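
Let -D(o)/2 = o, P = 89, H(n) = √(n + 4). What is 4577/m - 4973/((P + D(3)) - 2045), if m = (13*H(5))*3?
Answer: 354145/8502 ≈ 41.654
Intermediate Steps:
H(n) = √(4 + n)
D(o) = -2*o
m = 117 (m = (13*√(4 + 5))*3 = (13*√9)*3 = (13*3)*3 = 39*3 = 117)
4577/m - 4973/((P + D(3)) - 2045) = 4577/117 - 4973/((89 - 2*3) - 2045) = 4577*(1/117) - 4973/((89 - 6) - 2045) = 4577/117 - 4973/(83 - 2045) = 4577/117 - 4973/(-1962) = 4577/117 - 4973*(-1/1962) = 4577/117 + 4973/1962 = 354145/8502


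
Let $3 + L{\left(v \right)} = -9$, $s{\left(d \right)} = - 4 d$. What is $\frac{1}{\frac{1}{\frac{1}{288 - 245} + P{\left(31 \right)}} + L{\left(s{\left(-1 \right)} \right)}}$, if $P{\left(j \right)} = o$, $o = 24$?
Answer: $- \frac{1033}{12353} \approx -0.083623$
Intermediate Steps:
$P{\left(j \right)} = 24$
$L{\left(v \right)} = -12$ ($L{\left(v \right)} = -3 - 9 = -12$)
$\frac{1}{\frac{1}{\frac{1}{288 - 245} + P{\left(31 \right)}} + L{\left(s{\left(-1 \right)} \right)}} = \frac{1}{\frac{1}{\frac{1}{288 - 245} + 24} - 12} = \frac{1}{\frac{1}{\frac{1}{43} + 24} - 12} = \frac{1}{\frac{1}{\frac{1033}{43}} - 12} = \frac{1}{\frac{43}{1033} - 12} = \frac{1}{- \frac{12353}{1033}} = - \frac{1033}{12353}$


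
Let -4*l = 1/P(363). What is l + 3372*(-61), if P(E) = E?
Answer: -298664785/1452 ≈ -2.0569e+5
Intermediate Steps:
l = -1/1452 (l = -¼/363 = -¼*1/363 = -1/1452 ≈ -0.00068871)
l + 3372*(-61) = -1/1452 + 3372*(-61) = -1/1452 - 205692 = -298664785/1452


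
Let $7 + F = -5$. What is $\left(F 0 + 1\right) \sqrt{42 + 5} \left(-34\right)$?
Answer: $- 34 \sqrt{47} \approx -233.09$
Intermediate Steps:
$F = -12$ ($F = -7 - 5 = -12$)
$\left(F 0 + 1\right) \sqrt{42 + 5} \left(-34\right) = \left(\left(-12\right) 0 + 1\right) \sqrt{42 + 5} \left(-34\right) = \left(0 + 1\right) \sqrt{47} \left(-34\right) = 1 \sqrt{47} \left(-34\right) = \sqrt{47} \left(-34\right) = - 34 \sqrt{47}$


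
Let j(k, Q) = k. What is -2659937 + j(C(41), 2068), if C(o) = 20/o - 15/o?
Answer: -109057412/41 ≈ -2.6599e+6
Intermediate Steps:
C(o) = 5/o
-2659937 + j(C(41), 2068) = -2659937 + 5/41 = -109057412/41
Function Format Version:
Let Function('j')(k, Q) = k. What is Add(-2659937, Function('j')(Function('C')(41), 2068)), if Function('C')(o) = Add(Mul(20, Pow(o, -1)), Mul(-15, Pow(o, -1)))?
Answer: Rational(-109057412, 41) ≈ -2.6599e+6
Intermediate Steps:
Function('C')(o) = Mul(5, Pow(o, -1))
Add(-2659937, Function('j')(Function('C')(41), 2068)) = Add(-2659937, Mul(5, Pow(41, -1))) = Add(-2659937, Mul(5, Rational(1, 41))) = Add(-2659937, Rational(5, 41)) = Rational(-109057412, 41)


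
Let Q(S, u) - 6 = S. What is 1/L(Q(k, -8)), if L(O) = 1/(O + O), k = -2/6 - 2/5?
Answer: 158/15 ≈ 10.533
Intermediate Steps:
k = -11/15 (k = -2*1/6 - 2*1/5 = -1/3 - 2/5 = -11/15 ≈ -0.73333)
Q(S, u) = 6 + S
L(O) = 1/(2*O)
1/L(Q(k, -8)) = 1/(1/(2*(6 - 11/15))) = 1/(1/(2*(79/15))) = 1/((1/2)*(15/79)) = 1/(15/158) = 158/15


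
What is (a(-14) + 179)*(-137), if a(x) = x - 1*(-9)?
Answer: -23838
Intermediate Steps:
a(x) = 9 + x (a(x) = x + 9 = 9 + x)
(a(-14) + 179)*(-137) = ((9 - 14) + 179)*(-137) = (-5 + 179)*(-137) = 174*(-137) = -23838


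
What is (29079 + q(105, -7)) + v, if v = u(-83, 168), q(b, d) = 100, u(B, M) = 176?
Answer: 29355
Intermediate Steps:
v = 176
(29079 + q(105, -7)) + v = (29079 + 100) + 176 = 29179 + 176 = 29355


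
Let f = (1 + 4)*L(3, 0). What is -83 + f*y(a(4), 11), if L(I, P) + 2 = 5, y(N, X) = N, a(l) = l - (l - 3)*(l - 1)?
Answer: -68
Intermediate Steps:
a(l) = l - (-1 + l)*(-3 + l) (a(l) = l - (-3 + l)*(-1 + l) = l - (-1 + l)*(-3 + l))
L(I, P) = 3 (L(I, P) = -2 + 5 = 3)
f = 15 (f = (1 + 4)*3 = 5*3 = 15)
-83 + f*y(a(4), 11) = -83 + 15*(-3 - 1*4² + 5*4) = -83 + 15*(-3 - 1*16 + 20) = -83 + 15*(-3 - 16 + 20) = -83 + 15*1 = -83 + 15 = -68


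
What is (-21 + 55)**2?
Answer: 1156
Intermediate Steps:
(-21 + 55)**2 = 34**2 = 1156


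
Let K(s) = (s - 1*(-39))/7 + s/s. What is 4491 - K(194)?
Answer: 31197/7 ≈ 4456.7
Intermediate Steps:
K(s) = 46/7 + s/7 (K(s) = (s + 39)*(1/7) + 1 = (39 + s)*(1/7) + 1 = (39/7 + s/7) + 1 = 46/7 + s/7)
4491 - K(194) = 4491 - (46/7 + (1/7)*194) = 4491 - (46/7 + 194/7) = 4491 - 1*240/7 = 4491 - 240/7 = 31197/7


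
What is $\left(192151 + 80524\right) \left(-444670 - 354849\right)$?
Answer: $-218008843325$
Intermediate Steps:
$\left(192151 + 80524\right) \left(-444670 - 354849\right) = 272675 \left(-799519\right) = -218008843325$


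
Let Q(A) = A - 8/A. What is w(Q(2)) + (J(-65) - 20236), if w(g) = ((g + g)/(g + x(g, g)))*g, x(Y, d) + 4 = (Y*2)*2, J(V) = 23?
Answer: -141495/7 ≈ -20214.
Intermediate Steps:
x(Y, d) = -4 + 4*Y (x(Y, d) = -4 + (Y*2)*2 = -4 + (2*Y)*2 = -4 + 4*Y)
w(g) = 2*g²/(-4 + 5*g) (w(g) = ((g + g)/(g + (-4 + 4*g)))*g = ((2*g)/(-4 + 5*g))*g = (2*g/(-4 + 5*g))*g = 2*g²/(-4 + 5*g))
w(Q(2)) + (J(-65) - 20236) = 2*(2 - 8/2)²/(-4 + 5*(2 - 8/2)) + (23 - 20236) = 2*(2 - 8*½)²/(-4 + 5*(2 - 8*½)) - 20213 = 2*(2 - 4)²/(-4 + 5*(2 - 4)) - 20213 = 2*(-2)²/(-4 + 5*(-2)) - 20213 = 2*4/(-4 - 10) - 20213 = 2*4/(-14) - 20213 = 2*4*(-1/14) - 20213 = -4/7 - 20213 = -141495/7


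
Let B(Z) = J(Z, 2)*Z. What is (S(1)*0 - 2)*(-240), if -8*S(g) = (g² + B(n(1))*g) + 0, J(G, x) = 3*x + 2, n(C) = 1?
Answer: 480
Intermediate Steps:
J(G, x) = 2 + 3*x
B(Z) = 8*Z (B(Z) = (2 + 3*2)*Z = (2 + 6)*Z = 8*Z)
S(g) = -g - g²/8 (S(g) = -((g² + (8*1)*g) + 0)/8 = -((g² + 8*g) + 0)/8 = -(g² + 8*g)/8 = -g - g²/8)
(S(1)*0 - 2)*(-240) = (-⅛*1*(8 + 1)*0 - 2)*(-240) = (-⅛*1*9*0 - 2)*(-240) = (-9/8*0 - 2)*(-240) = (0 - 2)*(-240) = -2*(-240) = 480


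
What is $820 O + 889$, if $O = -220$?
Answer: $-179511$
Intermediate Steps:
$820 O + 889 = 820 \left(-220\right) + 889 = -180400 + 889 = -179511$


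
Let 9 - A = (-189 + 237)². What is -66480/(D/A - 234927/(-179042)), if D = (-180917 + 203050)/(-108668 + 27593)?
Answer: -2214703431313740000/43716154211461 ≈ -50661.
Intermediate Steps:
A = -2295 (A = 9 - (-189 + 237)² = 9 - 1*48² = 9 - 1*2304 = 9 - 2304 = -2295)
D = -22133/81075 (D = 22133/(-81075) = 22133*(-1/81075) = -22133/81075 ≈ -0.27299)
-66480/(D/A - 234927/(-179042)) = -66480/(-22133/81075/(-2295) - 234927/(-179042)) = -66480/(-22133/81075*(-1/2295) - 234927*(-1/179042)) = -66480/(22133/186067125 + 234927/179042) = -66480/43716154211461/33313830194250 = -66480*33313830194250/43716154211461 = -2214703431313740000/43716154211461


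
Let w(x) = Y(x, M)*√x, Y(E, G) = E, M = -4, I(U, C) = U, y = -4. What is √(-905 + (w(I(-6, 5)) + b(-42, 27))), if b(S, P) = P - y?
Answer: √(-874 - 6*I*√6) ≈ 0.2486 - 29.565*I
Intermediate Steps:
w(x) = x^(3/2) (w(x) = x*√x = x^(3/2))
b(S, P) = 4 + P (b(S, P) = P - 1*(-4) = P + 4 = 4 + P)
√(-905 + (w(I(-6, 5)) + b(-42, 27))) = √(-905 + ((-6)^(3/2) + (4 + 27))) = √(-905 + (-6*I*√6 + 31)) = √(-905 + (31 - 6*I*√6)) = √(-874 - 6*I*√6)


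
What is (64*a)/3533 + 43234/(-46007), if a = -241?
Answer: -862357690/162542731 ≈ -5.3054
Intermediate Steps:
(64*a)/3533 + 43234/(-46007) = (64*(-241))/3533 + 43234/(-46007) = -15424*1/3533 + 43234*(-1/46007) = -15424/3533 - 43234/46007 = -862357690/162542731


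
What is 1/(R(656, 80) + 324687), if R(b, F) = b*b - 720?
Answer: 1/754303 ≈ 1.3257e-6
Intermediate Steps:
R(b, F) = -720 + b² (R(b, F) = b² - 720 = -720 + b²)
1/(R(656, 80) + 324687) = 1/((-720 + 656²) + 324687) = 1/((-720 + 430336) + 324687) = 1/(429616 + 324687) = 1/754303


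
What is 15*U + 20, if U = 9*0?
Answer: 20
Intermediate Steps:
U = 0
15*U + 20 = 15*0 + 20 = 0 + 20 = 20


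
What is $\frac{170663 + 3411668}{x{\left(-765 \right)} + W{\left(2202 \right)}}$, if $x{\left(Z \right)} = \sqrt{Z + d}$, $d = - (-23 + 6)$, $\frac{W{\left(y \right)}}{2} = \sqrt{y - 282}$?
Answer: $\frac{3582331}{2 \left(8 \sqrt{30} + i \sqrt{187}\right)} \approx 37250.0 - 11625.0 i$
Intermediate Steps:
$W{\left(y \right)} = 2 \sqrt{-282 + y}$ ($W{\left(y \right)} = 2 \sqrt{y - 282} = 2 \sqrt{-282 + y}$)
$d = 17$ ($d = \left(-1\right) \left(-17\right) = 17$)
$x{\left(Z \right)} = \sqrt{17 + Z}$ ($x{\left(Z \right)} = \sqrt{Z + 17} = \sqrt{17 + Z}$)
$\frac{170663 + 3411668}{x{\left(-765 \right)} + W{\left(2202 \right)}} = \frac{170663 + 3411668}{\sqrt{17 - 765} + 2 \sqrt{-282 + 2202}} = \frac{3582331}{\sqrt{-748} + 2 \sqrt{1920}} = \frac{3582331}{2 i \sqrt{187} + 2 \cdot 8 \sqrt{30}} = \frac{3582331}{2 i \sqrt{187} + 16 \sqrt{30}} = \frac{3582331}{16 \sqrt{30} + 2 i \sqrt{187}}$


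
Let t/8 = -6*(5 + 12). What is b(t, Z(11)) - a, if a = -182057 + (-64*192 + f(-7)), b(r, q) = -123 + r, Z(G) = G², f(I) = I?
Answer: 193413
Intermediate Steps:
t = -816 (t = 8*(-6*(5 + 12)) = 8*(-6*17) = 8*(-102) = -816)
a = -194352 (a = -182057 + (-64*192 - 7) = -182057 + (-12288 - 7) = -182057 - 12295 = -194352)
b(t, Z(11)) - a = (-123 - 816) - 1*(-194352) = -939 + 194352 = 193413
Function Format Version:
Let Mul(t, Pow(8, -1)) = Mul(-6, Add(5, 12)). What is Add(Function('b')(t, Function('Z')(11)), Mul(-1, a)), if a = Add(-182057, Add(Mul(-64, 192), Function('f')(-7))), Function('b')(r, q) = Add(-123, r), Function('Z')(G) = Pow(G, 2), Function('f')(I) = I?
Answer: 193413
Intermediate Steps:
t = -816 (t = Mul(8, Mul(-6, Add(5, 12))) = Mul(8, Mul(-6, 17)) = Mul(8, -102) = -816)
a = -194352 (a = Add(-182057, Add(Mul(-64, 192), -7)) = Add(-182057, Add(-12288, -7)) = Add(-182057, -12295) = -194352)
Add(Function('b')(t, Function('Z')(11)), Mul(-1, a)) = Add(Add(-123, -816), Mul(-1, -194352)) = Add(-939, 194352) = 193413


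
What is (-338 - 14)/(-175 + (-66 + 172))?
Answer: 352/69 ≈ 5.1014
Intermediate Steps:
(-338 - 14)/(-175 + (-66 + 172)) = -352/(-175 + 106) = -352/(-69) = -352*(-1/69) = 352/69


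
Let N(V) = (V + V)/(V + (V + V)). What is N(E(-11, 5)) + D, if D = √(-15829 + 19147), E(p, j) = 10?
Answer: ⅔ + √3318 ≈ 58.269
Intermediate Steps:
N(V) = ⅔ (N(V) = (2*V)/(V + 2*V) = (2*V)/((3*V)) = (2*V)*(1/(3*V)) = ⅔)
D = √3318 ≈ 57.602
N(E(-11, 5)) + D = ⅔ + √3318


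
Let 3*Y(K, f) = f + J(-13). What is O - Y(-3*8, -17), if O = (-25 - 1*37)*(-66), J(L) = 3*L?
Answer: 12332/3 ≈ 4110.7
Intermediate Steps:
Y(K, f) = -13 + f/3 (Y(K, f) = (f + 3*(-13))/3 = (f - 39)/3 = (-39 + f)/3 = -13 + f/3)
O = 4092 (O = (-25 - 37)*(-66) = -62*(-66) = 4092)
O - Y(-3*8, -17) = 4092 - (-13 + (⅓)*(-17)) = 4092 - (-13 - 17/3) = 4092 - 1*(-56/3) = 4092 + 56/3 = 12332/3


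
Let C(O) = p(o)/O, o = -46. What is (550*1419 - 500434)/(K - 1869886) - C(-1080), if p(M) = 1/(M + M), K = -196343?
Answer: -93685037/691247520 ≈ -0.13553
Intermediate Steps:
p(M) = 1/(2*M)
C(O) = -1/(92*O) (C(O) = ((1/2)/(-46))/O = ((1/2)*(-1/46))/O = -1/(92*O))
(550*1419 - 500434)/(K - 1869886) - C(-1080) = (550*1419 - 500434)/(-196343 - 1869886) - (-1)/(92*(-1080)) = (780450 - 500434)/(-2066229) - (-1)*(-1)/(92*1080) = 280016*(-1/2066229) - 1*1/99360 = -25456/187839 - 1/99360 = -93685037/691247520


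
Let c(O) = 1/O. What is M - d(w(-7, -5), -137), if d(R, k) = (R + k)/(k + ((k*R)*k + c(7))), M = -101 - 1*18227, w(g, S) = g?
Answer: -16873472600/920639 ≈ -18328.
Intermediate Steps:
M = -18328 (M = -101 - 18227 = -18328)
d(R, k) = (R + k)/(1/7 + k + R*k**2) (d(R, k) = (R + k)/(k + ((k*R)*k + 1/7)) = (R + k)/(k + ((R*k)*k + 1/7)) = (R + k)/(k + (R*k**2 + 1/7)) = (R + k)/(k + (1/7 + R*k**2)) = (R + k)/(1/7 + k + R*k**2))
M - d(w(-7, -5), -137) = -18328 - 7*(-7 - 137)/(1 + 7*(-137) + 7*(-7)*(-137)**2) = -18328 - 7*(-144)/(1 - 959 + 7*(-7)*18769) = -18328 - 7*(-144)/(1 - 959 - 919681) = -18328 - 7*(-144)/(-920639) = -18328 - 7*(-1)*(-144)/920639 = -18328 - 1*1008/920639 = -18328 - 1008/920639 = -16873472600/920639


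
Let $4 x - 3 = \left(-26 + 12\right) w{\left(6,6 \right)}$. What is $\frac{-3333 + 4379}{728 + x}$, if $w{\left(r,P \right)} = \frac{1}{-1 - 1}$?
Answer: $\frac{2092}{1461} \approx 1.4319$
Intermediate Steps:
$w{\left(r,P \right)} = - \frac{1}{2}$ ($w{\left(r,P \right)} = \frac{1}{-2} = - \frac{1}{2}$)
$x = \frac{5}{2}$ ($x = \frac{3}{4} + \frac{\left(-26 + 12\right) \left(- \frac{1}{2}\right)}{4} = \frac{3}{4} + \frac{\left(-14\right) \left(- \frac{1}{2}\right)}{4} = \frac{3}{4} + \frac{1}{4} \cdot 7 = \frac{3}{4} + \frac{7}{4} = \frac{5}{2} \approx 2.5$)
$\frac{-3333 + 4379}{728 + x} = \frac{-3333 + 4379}{728 + \frac{5}{2}} = \frac{1046}{\frac{1461}{2}} = 1046 \cdot \frac{2}{1461} = \frac{2092}{1461}$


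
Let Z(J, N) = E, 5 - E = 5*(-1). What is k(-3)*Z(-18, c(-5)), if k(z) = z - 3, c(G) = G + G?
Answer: -60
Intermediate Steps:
c(G) = 2*G
E = 10 (E = 5 - 5*(-1) = 5 - 1*(-5) = 5 + 5 = 10)
Z(J, N) = 10
k(z) = -3 + z
k(-3)*Z(-18, c(-5)) = (-3 - 3)*10 = -6*10 = -60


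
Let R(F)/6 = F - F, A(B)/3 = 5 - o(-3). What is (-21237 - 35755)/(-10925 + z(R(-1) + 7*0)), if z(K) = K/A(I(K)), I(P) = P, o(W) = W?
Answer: 56992/10925 ≈ 5.2167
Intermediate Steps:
A(B) = 24 (A(B) = 3*(5 - 1*(-3)) = 3*(5 + 3) = 3*8 = 24)
R(F) = 0 (R(F) = 6*(F - F) = 6*0 = 0)
z(K) = K/24
(-21237 - 35755)/(-10925 + z(R(-1) + 7*0)) = (-21237 - 35755)/(-10925 + (0 + 7*0)/24) = -56992/(-10925 + (0 + 0)/24) = -56992/(-10925 + (1/24)*0) = -56992/(-10925 + 0) = -56992/(-10925) = -56992*(-1/10925) = 56992/10925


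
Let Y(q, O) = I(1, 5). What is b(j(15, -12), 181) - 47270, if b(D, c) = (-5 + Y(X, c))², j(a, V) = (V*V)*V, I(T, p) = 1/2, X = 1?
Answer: -188999/4 ≈ -47250.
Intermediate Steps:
I(T, p) = ½ (I(T, p) = 1*(½) = ½)
Y(q, O) = ½
j(a, V) = V³ (j(a, V) = V²*V = V³)
b(D, c) = 81/4 (b(D, c) = (-5 + ½)² = (-9/2)² = 81/4)
b(j(15, -12), 181) - 47270 = 81/4 - 47270 = -188999/4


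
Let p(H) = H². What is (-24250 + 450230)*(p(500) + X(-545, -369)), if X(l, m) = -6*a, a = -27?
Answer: 106564008760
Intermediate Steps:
X(l, m) = 162 (X(l, m) = -6*(-27) = 162)
(-24250 + 450230)*(p(500) + X(-545, -369)) = (-24250 + 450230)*(500² + 162) = 425980*(250000 + 162) = 425980*250162 = 106564008760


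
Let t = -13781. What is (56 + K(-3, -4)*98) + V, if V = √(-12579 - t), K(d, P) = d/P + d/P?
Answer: 203 + √1202 ≈ 237.67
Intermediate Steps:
K(d, P) = 2*d/P
V = √1202 (V = √(-12579 - 1*(-13781)) = √(-12579 + 13781) = √1202 ≈ 34.670)
(56 + K(-3, -4)*98) + V = (56 + (2*(-3)/(-4))*98) + √1202 = (56 + (2*(-3)*(-¼))*98) + √1202 = (56 + (3/2)*98) + √1202 = (56 + 147) + √1202 = 203 + √1202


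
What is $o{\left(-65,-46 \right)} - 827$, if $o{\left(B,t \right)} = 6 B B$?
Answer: $24523$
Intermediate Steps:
$o{\left(B,t \right)} = 6 B^{2}$
$o{\left(-65,-46 \right)} - 827 = 6 \left(-65\right)^{2} - 827 = 6 \cdot 4225 - 827 = 25350 - 827 = 24523$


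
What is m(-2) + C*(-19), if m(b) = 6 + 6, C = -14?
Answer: 278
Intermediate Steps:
m(b) = 12
m(-2) + C*(-19) = 12 - 14*(-19) = 12 + 266 = 278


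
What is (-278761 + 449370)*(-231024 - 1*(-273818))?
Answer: 7301041546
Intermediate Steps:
(-278761 + 449370)*(-231024 - 1*(-273818)) = 170609*(-231024 + 273818) = 170609*42794 = 7301041546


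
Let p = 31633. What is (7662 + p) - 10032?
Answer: 29263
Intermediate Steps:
(7662 + p) - 10032 = (7662 + 31633) - 10032 = 39295 - 10032 = 29263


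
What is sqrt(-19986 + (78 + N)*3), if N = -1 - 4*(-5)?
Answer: I*sqrt(19695) ≈ 140.34*I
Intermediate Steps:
N = 19 (N = -1 + 20 = 19)
sqrt(-19986 + (78 + N)*3) = sqrt(-19986 + (78 + 19)*3) = sqrt(-19986 + 97*3) = sqrt(-19986 + 291) = sqrt(-19695) = I*sqrt(19695)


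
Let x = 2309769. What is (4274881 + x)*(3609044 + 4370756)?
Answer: 52544190070000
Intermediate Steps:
(4274881 + x)*(3609044 + 4370756) = (4274881 + 2309769)*(3609044 + 4370756) = 6584650*7979800 = 52544190070000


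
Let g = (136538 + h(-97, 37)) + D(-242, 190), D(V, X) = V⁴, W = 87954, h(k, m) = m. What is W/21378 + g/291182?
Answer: 12224926141711/1037481466 ≈ 11783.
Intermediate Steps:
g = 3429878671 (g = (136538 + 37) + (-242)⁴ = 136575 + 3429742096 = 3429878671)
W/21378 + g/291182 = 87954/21378 + 3429878671/291182 = 87954*(1/21378) + 3429878671*(1/291182) = 14659/3563 + 3429878671/291182 = 12224926141711/1037481466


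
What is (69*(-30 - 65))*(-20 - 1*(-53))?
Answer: -216315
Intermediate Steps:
(69*(-30 - 65))*(-20 - 1*(-53)) = (69*(-95))*(-20 + 53) = -6555*33 = -216315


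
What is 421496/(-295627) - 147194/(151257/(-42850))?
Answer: 1864533455117828/44715653139 ≈ 41698.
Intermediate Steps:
421496/(-295627) - 147194/(151257/(-42850)) = 421496*(-1/295627) - 147194/(151257*(-1/42850)) = -421496/295627 - 147194/(-151257/42850) = -421496/295627 - 147194*(-42850/151257) = -421496/295627 + 6307262900/151257 = 1864533455117828/44715653139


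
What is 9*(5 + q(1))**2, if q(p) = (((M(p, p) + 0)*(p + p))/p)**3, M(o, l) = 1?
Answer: 1521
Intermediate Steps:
q(p) = 8 (q(p) = (((1 + 0)*(p + p))/p)**3 = ((1*(2*p))/p)**3 = ((2*p)/p)**3 = 2**3 = 8)
9*(5 + q(1))**2 = 9*(5 + 8)**2 = 9*13**2 = 9*169 = 1521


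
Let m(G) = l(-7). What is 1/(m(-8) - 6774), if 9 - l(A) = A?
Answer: -1/6758 ≈ -0.00014797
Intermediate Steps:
l(A) = 9 - A
m(G) = 16 (m(G) = 9 - 1*(-7) = 9 + 7 = 16)
1/(m(-8) - 6774) = 1/(16 - 6774) = 1/(-6758) = -1/6758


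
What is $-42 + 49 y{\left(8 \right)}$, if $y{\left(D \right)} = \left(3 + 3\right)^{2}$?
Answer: $1722$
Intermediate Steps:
$y{\left(D \right)} = 36$ ($y{\left(D \right)} = 6^{2} = 36$)
$-42 + 49 y{\left(8 \right)} = -42 + 49 \cdot 36 = -42 + 1764 = 1722$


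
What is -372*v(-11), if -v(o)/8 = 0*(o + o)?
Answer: 0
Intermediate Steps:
v(o) = 0 (v(o) = -0*(o + o) = -0*2*o = -8*0 = 0)
-372*v(-11) = -372*0 = 0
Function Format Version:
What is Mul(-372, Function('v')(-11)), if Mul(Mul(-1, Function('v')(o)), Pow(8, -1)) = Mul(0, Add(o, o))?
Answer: 0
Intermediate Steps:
Function('v')(o) = 0 (Function('v')(o) = Mul(-8, Mul(0, Add(o, o))) = Mul(-8, Mul(0, Mul(2, o))) = Mul(-8, 0) = 0)
Mul(-372, Function('v')(-11)) = Mul(-372, 0) = 0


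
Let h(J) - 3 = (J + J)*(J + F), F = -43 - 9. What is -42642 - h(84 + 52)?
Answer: -65493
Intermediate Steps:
F = -52
h(J) = 3 + 2*J*(-52 + J) (h(J) = 3 + (J + J)*(J - 52) = 3 + (2*J)*(-52 + J) = 3 + 2*J*(-52 + J))
-42642 - h(84 + 52) = -42642 - (3 - 104*(84 + 52) + 2*(84 + 52)²) = -42642 - (3 - 104*136 + 2*136²) = -42642 - (3 - 14144 + 2*18496) = -42642 - (3 - 14144 + 36992) = -42642 - 1*22851 = -42642 - 22851 = -65493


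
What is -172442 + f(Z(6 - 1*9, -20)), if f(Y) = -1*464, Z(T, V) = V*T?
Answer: -172906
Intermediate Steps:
Z(T, V) = T*V
f(Y) = -464
-172442 + f(Z(6 - 1*9, -20)) = -172442 - 464 = -172906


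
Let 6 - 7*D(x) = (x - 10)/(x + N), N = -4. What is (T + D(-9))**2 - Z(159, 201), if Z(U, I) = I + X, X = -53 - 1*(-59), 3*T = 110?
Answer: 88347466/74529 ≈ 1185.4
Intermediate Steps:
T = 110/3 (T = (1/3)*110 = 110/3 ≈ 36.667)
D(x) = 6/7 - (-10 + x)/(7*(-4 + x)) (D(x) = 6/7 - (x - 10)/(7*(x - 4)) = 6/7 - (-10 + x)/(7*(-4 + x)))
X = 6 (X = -53 + 59 = 6)
Z(U, I) = 6 + I (Z(U, I) = I + 6 = 6 + I)
(T + D(-9))**2 - Z(159, 201) = (110/3 + (-14 + 5*(-9))/(7*(-4 - 9)))**2 - (6 + 201) = (110/3 + (1/7)*(-14 - 45)/(-13))**2 - 1*207 = (110/3 + (1/7)*(-1/13)*(-59))**2 - 207 = (110/3 + 59/91)**2 - 207 = (10187/273)**2 - 207 = 103774969/74529 - 207 = 88347466/74529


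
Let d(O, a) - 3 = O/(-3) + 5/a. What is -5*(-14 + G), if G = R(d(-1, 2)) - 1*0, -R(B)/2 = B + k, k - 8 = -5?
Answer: 475/3 ≈ 158.33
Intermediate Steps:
k = 3 (k = 8 - 5 = 3)
d(O, a) = 3 + 5/a - O/3 (d(O, a) = 3 + (O/(-3) + 5/a) = 3 + (O*(-⅓) + 5/a) = 3 + (-O/3 + 5/a) = 3 + (5/a - O/3) = 3 + 5/a - O/3)
R(B) = -6 - 2*B (R(B) = -2*(B + 3) = -2*(3 + B) = -6 - 2*B)
G = -53/3 (G = (-6 - 2*(3 + 5/2 - ⅓*(-1))) - 1*0 = (-6 - 2*(3 + 5*(½) + ⅓)) + 0 = (-6 - 2*(3 + 5/2 + ⅓)) + 0 = (-6 - 2*35/6) + 0 = (-6 - 35/3) + 0 = -53/3 + 0 = -53/3 ≈ -17.667)
-5*(-14 + G) = -5*(-14 - 53/3) = -5*(-95/3) = 475/3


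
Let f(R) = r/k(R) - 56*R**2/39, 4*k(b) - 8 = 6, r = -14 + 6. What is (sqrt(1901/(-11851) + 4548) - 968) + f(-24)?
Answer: -163560/91 + sqrt(638726793397)/11851 ≈ -1729.9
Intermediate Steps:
r = -8
k(b) = 7/2 (k(b) = 2 + (1/4)*6 = 2 + 3/2 = 7/2)
f(R) = -16/7 - 56*R**2/39 (f(R) = -8/7/2 - 56*R**2/39 = -8*2/7 - 56*R**2*(1/39) = -16/7 - 56*R**2/39)
(sqrt(1901/(-11851) + 4548) - 968) + f(-24) = (sqrt(1901/(-11851) + 4548) - 968) + (-16/7 - 56/39*(-24)**2) = (sqrt(1901*(-1/11851) + 4548) - 968) + (-16/7 - 56/39*576) = (sqrt(-1901/11851 + 4548) - 968) + (-16/7 - 10752/13) = (sqrt(53896447/11851) - 968) - 75472/91 = (sqrt(638726793397)/11851 - 968) - 75472/91 = (-968 + sqrt(638726793397)/11851) - 75472/91 = -163560/91 + sqrt(638726793397)/11851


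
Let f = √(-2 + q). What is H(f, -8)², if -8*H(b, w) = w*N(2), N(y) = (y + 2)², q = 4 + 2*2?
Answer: 256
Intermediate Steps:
q = 8 (q = 4 + 4 = 8)
N(y) = (2 + y)²
f = √6 (f = √(-2 + 8) = √6 ≈ 2.4495)
H(b, w) = -2*w (H(b, w) = -w*(2 + 2)²/8 = -w*4²/8 = -w*16/8 = -2*w)
H(f, -8)² = (-2*(-8))² = 16² = 256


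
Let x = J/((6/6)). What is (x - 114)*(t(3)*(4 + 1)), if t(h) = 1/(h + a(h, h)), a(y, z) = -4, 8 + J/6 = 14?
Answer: 390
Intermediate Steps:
J = 36 (J = -48 + 6*14 = -48 + 84 = 36)
t(h) = 1/(-4 + h) (t(h) = 1/(h - 4) = 1/(-4 + h))
x = 36 (x = 36/(6/6) = 36/(6*(⅙)) = 36/1 = 1*36 = 36)
(x - 114)*(t(3)*(4 + 1)) = (36 - 114)*((4 + 1)/(-4 + 3)) = -78*5/(-1) = -(-78)*5 = -78*(-5) = 390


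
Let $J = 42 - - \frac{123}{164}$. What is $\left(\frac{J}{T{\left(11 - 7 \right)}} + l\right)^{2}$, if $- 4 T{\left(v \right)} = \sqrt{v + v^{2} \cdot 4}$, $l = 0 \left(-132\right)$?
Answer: $\frac{29241}{68} \approx 430.01$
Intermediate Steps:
$l = 0$
$T{\left(v \right)} = - \frac{\sqrt{v + 4 v^{2}}}{4}$ ($T{\left(v \right)} = - \frac{\sqrt{v + v^{2} \cdot 4}}{4} = - \frac{\sqrt{v + 4 v^{2}}}{4}$)
$J = \frac{171}{4}$ ($J = 42 - \left(-123\right) \frac{1}{164} = 42 - - \frac{3}{4} = 42 + \frac{3}{4} = \frac{171}{4} \approx 42.75$)
$\left(\frac{J}{T{\left(11 - 7 \right)}} + l\right)^{2} = \left(\frac{171}{4 \left(- \frac{\sqrt{\left(11 - 7\right) \left(1 + 4 \left(11 - 7\right)\right)}}{4}\right)} + 0\right)^{2} = \left(\frac{171}{4 \left(- \frac{\sqrt{4 \left(1 + 4 \cdot 4\right)}}{4}\right)} + 0\right)^{2} = \left(\frac{171}{4 \left(- \frac{\sqrt{4 \left(1 + 16\right)}}{4}\right)} + 0\right)^{2} = \left(\frac{171}{4 \left(- \frac{\sqrt{4 \cdot 17}}{4}\right)} + 0\right)^{2} = \left(\frac{171}{4 \left(- \frac{\sqrt{68}}{4}\right)} + 0\right)^{2} = \left(\frac{171}{4 \left(- \frac{2 \sqrt{17}}{4}\right)} + 0\right)^{2} = \left(\frac{171}{4 \left(- \frac{\sqrt{17}}{2}\right)} + 0\right)^{2} = \left(\frac{171 \left(- \frac{2 \sqrt{17}}{17}\right)}{4} + 0\right)^{2} = \left(- \frac{171 \sqrt{17}}{34} + 0\right)^{2} = \left(- \frac{171 \sqrt{17}}{34}\right)^{2} = \frac{29241}{68}$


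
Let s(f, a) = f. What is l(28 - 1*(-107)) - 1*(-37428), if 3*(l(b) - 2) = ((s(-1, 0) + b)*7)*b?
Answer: 79640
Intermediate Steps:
l(b) = 2 + b*(-7 + 7*b)/3 (l(b) = 2 + (((-1 + b)*7)*b)/3 = 2 + ((-7 + 7*b)*b)/3 = 2 + (b*(-7 + 7*b))/3 = 2 + b*(-7 + 7*b)/3)
l(28 - 1*(-107)) - 1*(-37428) = (2 - 7*(28 - 1*(-107))/3 + 7*(28 - 1*(-107))**2/3) - 1*(-37428) = (2 - 7*(28 + 107)/3 + 7*(28 + 107)**2/3) + 37428 = (2 - 7/3*135 + (7/3)*135**2) + 37428 = (2 - 315 + (7/3)*18225) + 37428 = (2 - 315 + 42525) + 37428 = 42212 + 37428 = 79640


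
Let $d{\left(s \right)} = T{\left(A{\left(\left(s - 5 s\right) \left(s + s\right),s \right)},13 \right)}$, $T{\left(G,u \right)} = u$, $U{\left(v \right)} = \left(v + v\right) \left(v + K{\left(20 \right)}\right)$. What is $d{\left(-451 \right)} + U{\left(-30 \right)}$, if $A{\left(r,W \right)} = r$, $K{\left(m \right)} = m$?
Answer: $613$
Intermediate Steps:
$U{\left(v \right)} = 2 v \left(20 + v\right)$ ($U{\left(v \right)} = \left(v + v\right) \left(v + 20\right) = 2 v \left(20 + v\right)$)
$d{\left(s \right)} = 13$
$d{\left(-451 \right)} + U{\left(-30 \right)} = 13 + 2 \left(-30\right) \left(20 - 30\right) = 13 + 2 \left(-30\right) \left(-10\right) = 13 + 600 = 613$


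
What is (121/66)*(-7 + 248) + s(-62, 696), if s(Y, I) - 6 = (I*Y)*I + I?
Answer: -180195889/6 ≈ -3.0033e+7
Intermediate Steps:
s(Y, I) = 6 + I + Y*I**2 (s(Y, I) = 6 + ((I*Y)*I + I) = 6 + (Y*I**2 + I) = 6 + (I + Y*I**2) = 6 + I + Y*I**2)
(121/66)*(-7 + 248) + s(-62, 696) = (121/66)*(-7 + 248) + (6 + 696 - 62*696**2) = (121*(1/66))*241 + (6 + 696 - 62*484416) = (11/6)*241 + (6 + 696 - 30033792) = 2651/6 - 30033090 = -180195889/6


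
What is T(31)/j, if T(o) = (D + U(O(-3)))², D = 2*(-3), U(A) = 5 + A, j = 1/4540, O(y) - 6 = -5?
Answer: 0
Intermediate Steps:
O(y) = 1 (O(y) = 6 - 5 = 1)
j = 1/4540 ≈ 0.00022026
D = -6
T(o) = 0 (T(o) = (-6 + (5 + 1))² = (-6 + 6)² = 0² = 0)
T(31)/j = 0/(1/4540) = 0*4540 = 0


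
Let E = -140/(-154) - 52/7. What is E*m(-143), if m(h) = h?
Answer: 6526/7 ≈ 932.29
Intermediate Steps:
E = -502/77 (E = -140*(-1/154) - 52*⅐ = 10/11 - 52/7 = -502/77 ≈ -6.5195)
E*m(-143) = -502/77*(-143) = 6526/7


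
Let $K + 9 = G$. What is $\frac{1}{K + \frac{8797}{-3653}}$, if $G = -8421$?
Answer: $- \frac{3653}{30803587} \approx -0.00011859$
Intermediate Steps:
$K = -8430$ ($K = -9 - 8421 = -8430$)
$\frac{1}{K + \frac{8797}{-3653}} = \frac{1}{-8430 + \frac{8797}{-3653}} = \frac{1}{-8430 + 8797 \left(- \frac{1}{3653}\right)} = \frac{1}{-8430 - \frac{8797}{3653}} = \frac{1}{- \frac{30803587}{3653}} = - \frac{3653}{30803587}$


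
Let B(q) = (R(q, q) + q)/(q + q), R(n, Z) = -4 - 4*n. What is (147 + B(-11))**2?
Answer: 10272025/484 ≈ 21223.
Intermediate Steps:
B(q) = (-4 - 3*q)/(2*q) (B(q) = ((-4 - 4*q) + q)/(q + q) = (-4 - 3*q)/((2*q)) = (-4 - 3*q)*(1/(2*q)) = (-4 - 3*q)/(2*q))
(147 + B(-11))**2 = (147 + (-3/2 - 2/(-11)))**2 = (147 + (-3/2 - 2*(-1/11)))**2 = (147 + (-3/2 + 2/11))**2 = (147 - 29/22)**2 = (3205/22)**2 = 10272025/484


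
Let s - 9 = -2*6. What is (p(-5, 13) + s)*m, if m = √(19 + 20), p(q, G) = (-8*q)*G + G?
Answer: 530*√39 ≈ 3309.8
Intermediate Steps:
p(q, G) = G - 8*G*q (p(q, G) = -8*G*q + G = G - 8*G*q)
m = √39 ≈ 6.2450
s = -3 (s = 9 - 2*6 = 9 - 12 = -3)
(p(-5, 13) + s)*m = (13*(1 - 8*(-5)) - 3)*√39 = (13*(1 + 40) - 3)*√39 = (13*41 - 3)*√39 = (533 - 3)*√39 = 530*√39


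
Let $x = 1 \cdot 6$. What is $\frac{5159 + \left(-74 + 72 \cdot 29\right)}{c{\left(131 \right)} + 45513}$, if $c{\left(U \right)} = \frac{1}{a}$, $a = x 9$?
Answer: $\frac{387342}{2457703} \approx 0.1576$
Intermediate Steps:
$x = 6$
$a = 54$ ($a = 6 \cdot 9 = 54$)
$c{\left(U \right)} = \frac{1}{54}$
$\frac{5159 + \left(-74 + 72 \cdot 29\right)}{c{\left(131 \right)} + 45513} = \frac{5159 + \left(-74 + 72 \cdot 29\right)}{\frac{1}{54} + 45513} = \frac{5159 + \left(-74 + 2088\right)}{\frac{2457703}{54}} = \left(5159 + 2014\right) \frac{54}{2457703} = 7173 \cdot \frac{54}{2457703} = \frac{387342}{2457703}$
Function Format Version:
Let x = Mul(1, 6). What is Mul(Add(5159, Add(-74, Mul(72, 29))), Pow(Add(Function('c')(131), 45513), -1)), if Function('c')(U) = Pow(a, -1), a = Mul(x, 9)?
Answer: Rational(387342, 2457703) ≈ 0.15760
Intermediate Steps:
x = 6
a = 54 (a = Mul(6, 9) = 54)
Function('c')(U) = Rational(1, 54) (Function('c')(U) = Pow(54, -1) = Rational(1, 54))
Mul(Add(5159, Add(-74, Mul(72, 29))), Pow(Add(Function('c')(131), 45513), -1)) = Mul(Add(5159, Add(-74, Mul(72, 29))), Pow(Add(Rational(1, 54), 45513), -1)) = Mul(Add(5159, Add(-74, 2088)), Pow(Rational(2457703, 54), -1)) = Mul(Add(5159, 2014), Rational(54, 2457703)) = Mul(7173, Rational(54, 2457703)) = Rational(387342, 2457703)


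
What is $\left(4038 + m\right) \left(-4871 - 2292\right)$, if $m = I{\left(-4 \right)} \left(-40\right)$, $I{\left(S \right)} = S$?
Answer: $-30070274$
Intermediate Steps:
$m = 160$ ($m = \left(-4\right) \left(-40\right) = 160$)
$\left(4038 + m\right) \left(-4871 - 2292\right) = \left(4038 + 160\right) \left(-4871 - 2292\right) = 4198 \left(-4871 - 2292\right) = 4198 \left(-7163\right) = -30070274$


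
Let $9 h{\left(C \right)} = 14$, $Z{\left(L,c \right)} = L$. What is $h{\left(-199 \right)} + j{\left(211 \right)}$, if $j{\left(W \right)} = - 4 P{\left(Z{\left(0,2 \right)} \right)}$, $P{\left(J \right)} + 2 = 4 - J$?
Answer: $- \frac{58}{9} \approx -6.4444$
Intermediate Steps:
$h{\left(C \right)} = \frac{14}{9}$ ($h{\left(C \right)} = \frac{1}{9} \cdot 14 = \frac{14}{9}$)
$P{\left(J \right)} = 2 - J$ ($P{\left(J \right)} = -2 - \left(-4 + J\right) = 2 - J$)
$j{\left(W \right)} = -8$ ($j{\left(W \right)} = - 4 \left(2 - 0\right) = - 4 \left(2 + 0\right) = \left(-4\right) 2 = -8$)
$h{\left(-199 \right)} + j{\left(211 \right)} = \frac{14}{9} - 8 = - \frac{58}{9}$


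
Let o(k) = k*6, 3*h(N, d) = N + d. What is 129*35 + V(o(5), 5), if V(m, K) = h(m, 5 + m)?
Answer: 13610/3 ≈ 4536.7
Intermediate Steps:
h(N, d) = N/3 + d/3 (h(N, d) = (N + d)/3 = N/3 + d/3)
o(k) = 6*k
V(m, K) = 5/3 + 2*m/3 (V(m, K) = m/3 + (5 + m)/3 = m/3 + (5/3 + m/3) = 5/3 + 2*m/3)
129*35 + V(o(5), 5) = 129*35 + (5/3 + 2*(6*5)/3) = 4515 + (5/3 + (⅔)*30) = 4515 + (5/3 + 20) = 4515 + 65/3 = 13610/3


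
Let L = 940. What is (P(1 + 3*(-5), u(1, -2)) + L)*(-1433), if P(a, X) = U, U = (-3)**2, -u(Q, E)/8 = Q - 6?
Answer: -1359917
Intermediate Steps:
u(Q, E) = 48 - 8*Q (u(Q, E) = -8*(Q - 6) = -8*(-6 + Q) = 48 - 8*Q)
U = 9
P(a, X) = 9
(P(1 + 3*(-5), u(1, -2)) + L)*(-1433) = (9 + 940)*(-1433) = 949*(-1433) = -1359917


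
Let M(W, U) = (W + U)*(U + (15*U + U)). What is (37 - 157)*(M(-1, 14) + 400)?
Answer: -419280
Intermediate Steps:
M(W, U) = 17*U*(U + W) (M(W, U) = (U + W)*(U + 16*U) = (U + W)*(17*U) = 17*U*(U + W))
(37 - 157)*(M(-1, 14) + 400) = (37 - 157)*(17*14*(14 - 1) + 400) = -120*(17*14*13 + 400) = -120*(3094 + 400) = -120*3494 = -419280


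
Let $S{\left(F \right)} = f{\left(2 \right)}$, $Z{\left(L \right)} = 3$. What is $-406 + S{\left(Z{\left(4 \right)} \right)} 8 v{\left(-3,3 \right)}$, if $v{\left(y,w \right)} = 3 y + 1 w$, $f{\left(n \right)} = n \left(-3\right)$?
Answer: $-118$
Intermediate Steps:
$f{\left(n \right)} = - 3 n$
$S{\left(F \right)} = -6$ ($S{\left(F \right)} = \left(-3\right) 2 = -6$)
$v{\left(y,w \right)} = w + 3 y$ ($v{\left(y,w \right)} = 3 y + w = w + 3 y$)
$-406 + S{\left(Z{\left(4 \right)} \right)} 8 v{\left(-3,3 \right)} = -406 + \left(-6\right) 8 \left(3 + 3 \left(-3\right)\right) = -406 - 48 \left(3 - 9\right) = -406 - -288 = -406 + 288 = -118$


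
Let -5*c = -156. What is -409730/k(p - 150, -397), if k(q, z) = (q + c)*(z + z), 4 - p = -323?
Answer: 1024325/413277 ≈ 2.4785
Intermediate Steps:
c = 156/5 (c = -⅕*(-156) = 156/5 ≈ 31.200)
p = 327 (p = 4 - 1*(-323) = 4 + 323 = 327)
k(q, z) = 2*z*(156/5 + q) (k(q, z) = (q + 156/5)*(z + z) = (156/5 + q)*(2*z) = 2*z*(156/5 + q))
-409730/k(p - 150, -397) = -409730*(-5/(794*(156 + 5*(327 - 150)))) = -409730*(-5/(794*(156 + 5*177))) = -409730*(-5/(794*(156 + 885))) = -409730/((⅖)*(-397)*1041) = -409730/(-826554/5) = -409730*(-5/826554) = 1024325/413277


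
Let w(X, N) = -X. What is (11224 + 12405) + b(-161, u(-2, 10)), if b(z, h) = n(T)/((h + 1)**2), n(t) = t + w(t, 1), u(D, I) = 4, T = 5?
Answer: 23629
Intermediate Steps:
n(t) = 0 (n(t) = t - t = 0)
b(z, h) = 0 (b(z, h) = 0/((h + 1)**2) = 0/((1 + h)**2) = 0/(1 + h)**2 = 0)
(11224 + 12405) + b(-161, u(-2, 10)) = (11224 + 12405) + 0 = 23629 + 0 = 23629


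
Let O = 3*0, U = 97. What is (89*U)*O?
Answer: 0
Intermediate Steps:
O = 0
(89*U)*O = (89*97)*0 = 8633*0 = 0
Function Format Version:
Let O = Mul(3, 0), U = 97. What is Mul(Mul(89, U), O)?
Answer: 0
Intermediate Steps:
O = 0
Mul(Mul(89, U), O) = Mul(Mul(89, 97), 0) = Mul(8633, 0) = 0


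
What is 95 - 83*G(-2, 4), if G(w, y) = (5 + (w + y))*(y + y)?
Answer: -4553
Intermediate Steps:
G(w, y) = 2*y*(5 + w + y) (G(w, y) = (5 + w + y)*(2*y) = 2*y*(5 + w + y))
95 - 83*G(-2, 4) = 95 - 166*4*(5 - 2 + 4) = 95 - 166*4*7 = 95 - 83*56 = 95 - 4648 = -4553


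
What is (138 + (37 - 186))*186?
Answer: -2046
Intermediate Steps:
(138 + (37 - 186))*186 = (138 - 149)*186 = -11*186 = -2046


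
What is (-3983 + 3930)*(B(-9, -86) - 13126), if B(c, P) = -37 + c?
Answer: 698116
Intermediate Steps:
(-3983 + 3930)*(B(-9, -86) - 13126) = (-3983 + 3930)*((-37 - 9) - 13126) = -53*(-46 - 13126) = -53*(-13172) = 698116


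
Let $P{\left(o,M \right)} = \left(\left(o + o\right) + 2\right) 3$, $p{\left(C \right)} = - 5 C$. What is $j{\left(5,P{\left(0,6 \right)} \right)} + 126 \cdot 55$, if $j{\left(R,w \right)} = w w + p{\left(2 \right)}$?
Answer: $6956$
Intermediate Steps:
$P{\left(o,M \right)} = 6 + 6 o$ ($P{\left(o,M \right)} = \left(2 o + 2\right) 3 = \left(2 + 2 o\right) 3 = 6 + 6 o$)
$j{\left(R,w \right)} = -10 + w^{2}$ ($j{\left(R,w \right)} = w w - 10 = w^{2} - 10 = -10 + w^{2}$)
$j{\left(5,P{\left(0,6 \right)} \right)} + 126 \cdot 55 = \left(-10 + \left(6 + 6 \cdot 0\right)^{2}\right) + 126 \cdot 55 = \left(-10 + \left(6 + 0\right)^{2}\right) + 6930 = \left(-10 + 6^{2}\right) + 6930 = \left(-10 + 36\right) + 6930 = 26 + 6930 = 6956$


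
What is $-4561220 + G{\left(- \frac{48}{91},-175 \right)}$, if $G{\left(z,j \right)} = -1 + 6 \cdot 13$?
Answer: $-4561143$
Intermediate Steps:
$G{\left(z,j \right)} = 77$ ($G{\left(z,j \right)} = -1 + 78 = 77$)
$-4561220 + G{\left(- \frac{48}{91},-175 \right)} = -4561220 + 77 = -4561143$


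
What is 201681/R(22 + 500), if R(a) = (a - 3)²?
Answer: 22409/29929 ≈ 0.74874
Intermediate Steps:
R(a) = (-3 + a)²
201681/R(22 + 500) = 201681/((-3 + (22 + 500))²) = 201681/((-3 + 522)²) = 201681/(519²) = 201681/269361 = 201681*(1/269361) = 22409/29929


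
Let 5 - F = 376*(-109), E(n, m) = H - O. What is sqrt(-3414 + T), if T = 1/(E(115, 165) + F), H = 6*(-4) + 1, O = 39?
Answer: I*sqrt(5718515948279)/40927 ≈ 58.429*I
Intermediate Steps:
H = -23 (H = -24 + 1 = -23)
E(n, m) = -62 (E(n, m) = -23 - 1*39 = -23 - 39 = -62)
F = 40989 (F = 5 - 376*(-109) = 5 - 1*(-40984) = 5 + 40984 = 40989)
T = 1/40927 (T = 1/(-62 + 40989) = 1/40927 ≈ 2.4434e-5)
sqrt(-3414 + T) = sqrt(-3414 + 1/40927) = sqrt(-139724777/40927) = I*sqrt(5718515948279)/40927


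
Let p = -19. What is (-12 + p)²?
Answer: 961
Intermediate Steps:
(-12 + p)² = (-12 - 19)² = (-31)² = 961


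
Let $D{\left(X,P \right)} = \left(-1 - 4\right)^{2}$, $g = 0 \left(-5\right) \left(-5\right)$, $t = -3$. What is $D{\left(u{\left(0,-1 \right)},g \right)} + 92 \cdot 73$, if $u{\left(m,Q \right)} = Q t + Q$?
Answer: $6741$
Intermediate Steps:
$g = 0$ ($g = 0 \left(-5\right) = 0$)
$u{\left(m,Q \right)} = - 2 Q$ ($u{\left(m,Q \right)} = Q \left(-3\right) + Q = - 3 Q + Q = - 2 Q$)
$D{\left(X,P \right)} = 25$ ($D{\left(X,P \right)} = \left(-5\right)^{2} = 25$)
$D{\left(u{\left(0,-1 \right)},g \right)} + 92 \cdot 73 = 25 + 92 \cdot 73 = 25 + 6716 = 6741$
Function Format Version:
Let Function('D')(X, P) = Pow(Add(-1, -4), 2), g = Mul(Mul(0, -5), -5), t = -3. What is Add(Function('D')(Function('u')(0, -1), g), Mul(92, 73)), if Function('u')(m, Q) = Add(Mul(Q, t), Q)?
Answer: 6741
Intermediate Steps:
g = 0 (g = Mul(0, -5) = 0)
Function('u')(m, Q) = Mul(-2, Q) (Function('u')(m, Q) = Add(Mul(Q, -3), Q) = Add(Mul(-3, Q), Q) = Mul(-2, Q))
Function('D')(X, P) = 25 (Function('D')(X, P) = Pow(-5, 2) = 25)
Add(Function('D')(Function('u')(0, -1), g), Mul(92, 73)) = Add(25, Mul(92, 73)) = Add(25, 6716) = 6741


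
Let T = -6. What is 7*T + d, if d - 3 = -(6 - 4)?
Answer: -41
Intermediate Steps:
d = 1 (d = 3 - (6 - 4) = 3 - 1*2 = 3 - 2 = 1)
7*T + d = 7*(-6) + 1 = -42 + 1 = -41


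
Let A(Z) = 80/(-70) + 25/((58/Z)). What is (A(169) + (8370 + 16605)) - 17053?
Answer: 3245443/406 ≈ 7993.7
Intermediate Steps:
A(Z) = -8/7 + 25*Z/58 (A(Z) = 80*(-1/70) + 25*(Z/58) = -8/7 + 25*Z/58)
(A(169) + (8370 + 16605)) - 17053 = ((-8/7 + (25/58)*169) + (8370 + 16605)) - 17053 = ((-8/7 + 4225/58) + 24975) - 17053 = (29111/406 + 24975) - 17053 = 10168961/406 - 17053 = 3245443/406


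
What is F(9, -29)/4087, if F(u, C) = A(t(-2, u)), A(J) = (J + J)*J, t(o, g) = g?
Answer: 162/4087 ≈ 0.039638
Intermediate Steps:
A(J) = 2*J² (A(J) = (2*J)*J = 2*J²)
F(u, C) = 2*u²
F(9, -29)/4087 = (2*9²)/4087 = (2*81)*(1/4087) = 162*(1/4087) = 162/4087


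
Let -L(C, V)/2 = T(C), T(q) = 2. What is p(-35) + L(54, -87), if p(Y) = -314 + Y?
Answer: -353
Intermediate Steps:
L(C, V) = -4 (L(C, V) = -2*2 = -4)
p(-35) + L(54, -87) = (-314 - 35) - 4 = -349 - 4 = -353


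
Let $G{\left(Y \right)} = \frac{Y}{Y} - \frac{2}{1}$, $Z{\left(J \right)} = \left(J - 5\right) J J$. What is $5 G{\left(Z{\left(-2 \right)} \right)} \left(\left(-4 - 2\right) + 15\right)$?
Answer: $-45$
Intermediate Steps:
$Z{\left(J \right)} = J^{2} \left(-5 + J\right)$ ($Z{\left(J \right)} = \left(-5 + J\right) J J = J \left(-5 + J\right) J = J^{2} \left(-5 + J\right)$)
$G{\left(Y \right)} = -1$ ($G{\left(Y \right)} = 1 - 2 = -1$)
$5 G{\left(Z{\left(-2 \right)} \right)} \left(\left(-4 - 2\right) + 15\right) = 5 \left(-1\right) \left(\left(-4 - 2\right) + 15\right) = - 5 \left(-6 + 15\right) = \left(-5\right) 9 = -45$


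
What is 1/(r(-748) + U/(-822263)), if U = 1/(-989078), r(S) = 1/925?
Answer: 752286075250450/813282244439 ≈ 925.00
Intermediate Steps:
r(S) = 1/925
U = -1/989078 ≈ -1.0110e-6
1/(r(-748) + U/(-822263)) = 1/(1/925 - 1/989078/(-822263)) = 1/(1/925 - 1/989078*(-1/822263)) = 1/(1/925 + 1/813282243514) = 1/(813282244439/752286075250450) = 752286075250450/813282244439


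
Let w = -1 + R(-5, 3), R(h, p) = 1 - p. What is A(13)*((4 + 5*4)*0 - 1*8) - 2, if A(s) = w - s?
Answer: 126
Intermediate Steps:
w = -3 (w = -1 + (1 - 1*3) = -1 + (1 - 3) = -1 - 2 = -3)
A(s) = -3 - s
A(13)*((4 + 5*4)*0 - 1*8) - 2 = (-3 - 1*13)*((4 + 5*4)*0 - 1*8) - 2 = (-3 - 13)*((4 + 20)*0 - 8) - 2 = -16*(24*0 - 8) - 2 = -16*(0 - 8) - 2 = -16*(-8) - 2 = 128 - 2 = 126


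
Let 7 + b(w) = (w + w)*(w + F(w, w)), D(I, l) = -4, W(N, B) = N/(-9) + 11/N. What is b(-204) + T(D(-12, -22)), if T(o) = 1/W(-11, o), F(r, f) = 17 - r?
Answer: -13877/2 ≈ -6938.5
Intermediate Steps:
W(N, B) = 11/N - N/9 (W(N, B) = N*(-⅑) + 11/N = -N/9 + 11/N = 11/N - N/9)
b(w) = -7 + 34*w (b(w) = -7 + (w + w)*(w + (17 - w)) = -7 + (2*w)*17 = -7 + 34*w)
T(o) = 9/2 (T(o) = 1/(11/(-11) - ⅑*(-11)) = 1/(11*(-1/11) + 11/9) = 1/(-1 + 11/9) = 1/(2/9) = 9/2)
b(-204) + T(D(-12, -22)) = (-7 + 34*(-204)) + 9/2 = (-7 - 6936) + 9/2 = -6943 + 9/2 = -13877/2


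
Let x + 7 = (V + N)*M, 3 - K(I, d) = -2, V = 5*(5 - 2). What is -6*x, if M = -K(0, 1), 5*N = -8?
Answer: 444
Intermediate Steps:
N = -8/5 (N = (⅕)*(-8) = -8/5 ≈ -1.6000)
V = 15 (V = 5*3 = 15)
K(I, d) = 5 (K(I, d) = 3 - 1*(-2) = 3 + 2 = 5)
M = -5 (M = -1*5 = -5)
x = -74 (x = -7 + (15 - 8/5)*(-5) = -7 + (67/5)*(-5) = -7 - 67 = -74)
-6*x = -6*(-74) = 444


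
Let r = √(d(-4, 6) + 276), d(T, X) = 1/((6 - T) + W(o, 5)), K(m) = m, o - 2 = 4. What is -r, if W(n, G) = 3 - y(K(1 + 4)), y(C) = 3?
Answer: -√27610/10 ≈ -16.616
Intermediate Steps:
o = 6 (o = 2 + 4 = 6)
W(n, G) = 0 (W(n, G) = 3 - 1*3 = 3 - 3 = 0)
d(T, X) = 1/(6 - T) (d(T, X) = 1/((6 - T) + 0) = 1/(6 - T))
r = √27610/10 (r = √(-1/(-6 - 4) + 276) = √(-1/(-10) + 276) = √(-1*(-⅒) + 276) = √(⅒ + 276) = √(2761/10) = √27610/10 ≈ 16.616)
-r = -√27610/10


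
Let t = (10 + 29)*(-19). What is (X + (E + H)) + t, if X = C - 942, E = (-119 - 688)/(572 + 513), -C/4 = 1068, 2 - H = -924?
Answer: -5457272/1085 ≈ -5029.7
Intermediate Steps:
H = 926 (H = 2 - 1*(-924) = 2 + 924 = 926)
C = -4272 (C = -4*1068 = -4272)
E = -807/1085 ≈ -0.74378
t = -741 (t = 39*(-19) = -741)
X = -5214 (X = -4272 - 942 = -5214)
(X + (E + H)) + t = (-5214 + (-807/1085 + 926)) - 741 = (-5214 + 1003903/1085) - 741 = -4653287/1085 - 741 = -5457272/1085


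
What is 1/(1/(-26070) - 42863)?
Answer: -26070/1117438411 ≈ -2.3330e-5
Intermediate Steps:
1/(1/(-26070) - 42863) = 1/(-1/26070 - 42863) = 1/(-1117438411/26070) = -26070/1117438411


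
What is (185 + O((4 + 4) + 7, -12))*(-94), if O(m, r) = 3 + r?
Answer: -16544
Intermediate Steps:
(185 + O((4 + 4) + 7, -12))*(-94) = (185 + (3 - 12))*(-94) = (185 - 9)*(-94) = 176*(-94) = -16544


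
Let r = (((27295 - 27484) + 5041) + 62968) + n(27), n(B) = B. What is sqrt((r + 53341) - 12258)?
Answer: sqrt(108930) ≈ 330.05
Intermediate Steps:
r = 67847 (r = (((27295 - 27484) + 5041) + 62968) + 27 = ((-189 + 5041) + 62968) + 27 = (4852 + 62968) + 27 = 67820 + 27 = 67847)
sqrt((r + 53341) - 12258) = sqrt((67847 + 53341) - 12258) = sqrt(121188 - 12258) = sqrt(108930)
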